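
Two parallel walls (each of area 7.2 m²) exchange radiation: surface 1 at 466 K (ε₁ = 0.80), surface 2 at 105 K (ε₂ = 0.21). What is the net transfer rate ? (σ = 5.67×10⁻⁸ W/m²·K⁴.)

Q ≈ 3830 W

For two large parallel gray plates, q = σ(T₁⁴ − T₂⁴) / (1/ε₁ + 1/ε₂ − 1).
1/ε₁ + 1/ε₂ − 1 = 1/0.80 + 1/0.21 − 1 = 5.012.
T₁⁴ − T₂⁴ = 4.72×10^10 − 1.22×10^8 = 4.70×10^10 K⁴.
q = 5.67×10⁻⁸ × 4.70×10^10 / 5.012 = 532 W/m².
Q = q·A = 532 × 7.2 = 3830 W.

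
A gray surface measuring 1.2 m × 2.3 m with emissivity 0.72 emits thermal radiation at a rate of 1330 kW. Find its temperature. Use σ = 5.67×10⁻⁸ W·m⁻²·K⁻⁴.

A = 1.2 × 2.3 = 2.76 m².
From P = εσAT⁴, T = (P / εσA)^(1/4) = (1.33×10^6 / (0.72 × 5.67×10⁻⁸ × 2.76))^(1/4).
T = (1.18×10^13)^(1/4) = 1850 K.

T ≈ 1850 K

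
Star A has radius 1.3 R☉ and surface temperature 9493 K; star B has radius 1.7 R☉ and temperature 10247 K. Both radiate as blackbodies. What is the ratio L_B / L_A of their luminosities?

L_B/L_A ≈ 2.32

L = 4πR²σT⁴ ∝ R²T⁴, so L_B/L_A = (1.7/1.3)² × (10247/9493)⁴ = 1.71 × 1.36 = 2.32.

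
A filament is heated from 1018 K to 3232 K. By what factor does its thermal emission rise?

P ∝ T⁴, so the ratio is (3232/1018)⁴ = (3.175)⁴ = 102.

ratio ≈ 102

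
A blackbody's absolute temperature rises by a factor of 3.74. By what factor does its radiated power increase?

P ∝ T⁴, so the power scales as (3.74)⁴ = 196.

factor ≈ 196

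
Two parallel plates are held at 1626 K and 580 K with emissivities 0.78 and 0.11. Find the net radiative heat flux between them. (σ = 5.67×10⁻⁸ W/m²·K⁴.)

For two large parallel gray plates, q = σ(T₁⁴ − T₂⁴) / (1/ε₁ + 1/ε₂ − 1).
1/ε₁ + 1/ε₂ − 1 = 1/0.78 + 1/0.11 − 1 = 9.373.
T₁⁴ − T₂⁴ = 6.99×10^12 − 1.13×10^11 = 6.88×10^12 K⁴.
q = 5.67×10⁻⁸ × 6.88×10^12 / 9.373 = 41600 W/m².

q ≈ 41600 W/m²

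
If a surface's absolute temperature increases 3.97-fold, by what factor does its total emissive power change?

factor ≈ 248

P ∝ T⁴, so the power scales as (3.97)⁴ = 248.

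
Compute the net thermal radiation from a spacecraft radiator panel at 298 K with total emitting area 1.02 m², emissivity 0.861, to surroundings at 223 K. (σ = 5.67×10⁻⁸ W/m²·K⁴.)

Q = εσA(T⁴ − T_s⁴). T⁴ − T_s⁴ = (298)⁴ − (223)⁴ = 7.89×10^9 − 2.47×10^9 = 5.41×10^9 K⁴.
Q = 0.861 × 5.67×10⁻⁸ × 1.02 × 5.41×10^9 = 270 W.

Q ≈ 270 W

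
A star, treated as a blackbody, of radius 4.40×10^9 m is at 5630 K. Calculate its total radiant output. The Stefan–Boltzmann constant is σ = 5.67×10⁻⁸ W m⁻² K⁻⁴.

P ≈ 1.39×10^28 W

A = 4πr² = 4π × (4.40×10^9)² = 2.43×10^20 m².
P = σAT⁴ = 5.67×10⁻⁸ × 2.43×10^20 × (5630)⁴ = 5.67×10⁻⁸ × 2.43×10^20 × 1.00×10^15.
P = 1.39×10^28 W.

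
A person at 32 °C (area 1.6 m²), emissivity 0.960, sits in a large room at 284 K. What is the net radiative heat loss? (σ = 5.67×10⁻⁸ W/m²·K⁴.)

Convert: 32 °C = 305 K.
Q = εσA(T⁴ − T_s⁴). T⁴ − T_s⁴ = (305)⁴ − (284)⁴ = 8.65×10^9 − 6.51×10^9 = 2.15×10^9 K⁴.
Q = 0.960 × 5.67×10⁻⁸ × 1.60 × 2.15×10^9 = 187 W.

Q ≈ 187 W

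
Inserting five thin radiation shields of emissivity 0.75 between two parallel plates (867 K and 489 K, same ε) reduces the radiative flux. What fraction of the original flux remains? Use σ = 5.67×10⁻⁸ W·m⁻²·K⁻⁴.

ratio ≈ 0.167

With N identical shields there are N+1 = 6 gaps in series, each with the same radiative resistance, so the flux falls to 1/(N+1) of its unshielded value.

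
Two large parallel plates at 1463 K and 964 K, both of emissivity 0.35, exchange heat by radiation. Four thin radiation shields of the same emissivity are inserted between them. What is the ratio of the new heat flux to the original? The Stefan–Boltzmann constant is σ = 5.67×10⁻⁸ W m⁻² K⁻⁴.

ratio ≈ 0.200

With N identical shields there are N+1 = 5 gaps in series, each with the same radiative resistance, so the flux falls to 1/(N+1) of its unshielded value.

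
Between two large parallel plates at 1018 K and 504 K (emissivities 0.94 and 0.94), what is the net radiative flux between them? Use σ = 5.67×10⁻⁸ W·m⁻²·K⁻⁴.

For two large parallel gray plates, q = σ(T₁⁴ − T₂⁴) / (1/ε₁ + 1/ε₂ − 1).
1/ε₁ + 1/ε₂ − 1 = 1/0.94 + 1/0.94 − 1 = 1.128.
T₁⁴ − T₂⁴ = 1.07×10^12 − 6.45×10^10 = 1.01×10^12 K⁴.
q = 5.67×10⁻⁸ × 1.01×10^12 / 1.128 = 50800 W/m².

q ≈ 50800 W/m²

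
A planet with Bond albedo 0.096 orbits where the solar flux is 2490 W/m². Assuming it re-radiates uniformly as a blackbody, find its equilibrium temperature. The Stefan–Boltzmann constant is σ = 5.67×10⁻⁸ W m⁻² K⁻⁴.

T ≈ 316 K

Power absorbed = (1−a)S·πR²; power emitted = 4πR²σT⁴. Equating and cancelling πR²:
T = ((1−a)S / 4σ)^(1/4) = (2250 / (4 × 5.67×10⁻⁸))^(1/4) = (9.92×10^9)^(1/4).
T = 316 K.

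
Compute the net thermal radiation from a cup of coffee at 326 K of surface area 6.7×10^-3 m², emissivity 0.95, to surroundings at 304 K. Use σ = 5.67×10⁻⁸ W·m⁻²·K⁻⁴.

Q = εσA(T⁴ − T_s⁴). T⁴ − T_s⁴ = (326)⁴ − (304)⁴ = 1.13×10^10 − 8.54×10^9 = 2.75×10^9 K⁴.
Q = 0.95 × 5.67×10⁻⁸ × 6.70×10^-3 × 2.75×10^9 = 0.994 W.

Q ≈ 0.994 W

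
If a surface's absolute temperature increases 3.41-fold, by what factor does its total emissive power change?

P ∝ T⁴, so the power scales as (3.41)⁴ = 135.

factor ≈ 135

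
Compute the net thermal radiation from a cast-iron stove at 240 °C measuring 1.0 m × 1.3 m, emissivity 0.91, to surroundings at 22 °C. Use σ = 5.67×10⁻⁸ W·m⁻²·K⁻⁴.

Q ≈ 4140 W

A = 1.0 × 1.3 = 1.30 m².
Convert: 240 °C = 513 K; 22 °C = 295 K.
Q = εσA(T⁴ − T_s⁴). T⁴ − T_s⁴ = (513)⁴ − (295)⁴ = 6.93×10^10 − 7.57×10^9 = 6.17×10^10 K⁴.
Q = 0.91 × 5.67×10⁻⁸ × 1.30 × 6.17×10^10 = 4140 W.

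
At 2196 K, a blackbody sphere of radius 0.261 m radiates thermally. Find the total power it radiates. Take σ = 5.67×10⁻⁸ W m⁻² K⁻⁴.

A = 4πr² = 4π × (0.261)² = 0.856 m².
P = σAT⁴ = 5.67×10⁻⁸ × 0.856 × (2196)⁴ = 5.67×10⁻⁸ × 0.856 × 2.33×10^13.
P = 1.13×10^6 W.

P ≈ 1.13×10^6 W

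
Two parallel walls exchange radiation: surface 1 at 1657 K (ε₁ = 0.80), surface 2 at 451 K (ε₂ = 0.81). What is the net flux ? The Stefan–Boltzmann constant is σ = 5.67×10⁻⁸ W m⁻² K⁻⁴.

For two large parallel gray plates, q = σ(T₁⁴ − T₂⁴) / (1/ε₁ + 1/ε₂ − 1).
1/ε₁ + 1/ε₂ − 1 = 1/0.80 + 1/0.81 − 1 = 1.485.
T₁⁴ − T₂⁴ = 7.54×10^12 − 4.14×10^10 = 7.50×10^12 K⁴.
q = 5.67×10⁻⁸ × 7.50×10^12 / 1.485 = 2.86×10^5 W/m².

q ≈ 2.86×10^5 W/m²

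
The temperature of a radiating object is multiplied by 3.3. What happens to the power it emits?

P ∝ T⁴, so the power scales as (3.3)⁴ = 119.

factor ≈ 119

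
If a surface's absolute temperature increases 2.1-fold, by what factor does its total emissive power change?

factor ≈ 19.4

P ∝ T⁴, so the power scales as (2.1)⁴ = 19.4.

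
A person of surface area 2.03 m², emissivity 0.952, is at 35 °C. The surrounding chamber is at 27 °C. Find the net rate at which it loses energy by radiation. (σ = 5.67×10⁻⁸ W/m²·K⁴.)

Convert: 35 °C = 308 K; 27 °C = 300 K.
Q = εσA(T⁴ − T_s⁴). T⁴ − T_s⁴ = (308)⁴ − (300)⁴ = 9.00×10^9 − 8.10×10^9 = 8.99×10^8 K⁴.
Q = 0.952 × 5.67×10⁻⁸ × 2.03 × 8.99×10^8 = 98.5 W.

Q ≈ 98.5 W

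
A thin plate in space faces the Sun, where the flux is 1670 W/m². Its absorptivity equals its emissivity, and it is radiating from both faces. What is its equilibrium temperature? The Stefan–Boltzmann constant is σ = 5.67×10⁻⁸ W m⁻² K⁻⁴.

Absorbed flux αS = emitted flux 2εσT⁴ per unit area; with α = ε this gives T = (S/2σ)^(1/4).
T = (1670 / (2 × 5.67×10⁻⁸))^(1/4) = (1.47×10^10)^(1/4).
T = 348 K.

T ≈ 348 K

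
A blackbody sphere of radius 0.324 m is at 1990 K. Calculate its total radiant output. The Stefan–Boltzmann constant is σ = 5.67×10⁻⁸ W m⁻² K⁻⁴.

P ≈ 1.17×10^6 W

A = 4πr² = 4π × (0.324)² = 1.32 m².
P = σAT⁴ = 5.67×10⁻⁸ × 1.32 × (1990)⁴ = 5.67×10⁻⁸ × 1.32 × 1.57×10^13.
P = 1.17×10^6 W.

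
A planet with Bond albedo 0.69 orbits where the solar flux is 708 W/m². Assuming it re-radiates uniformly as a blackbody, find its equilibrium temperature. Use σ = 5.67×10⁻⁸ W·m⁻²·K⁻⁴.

T ≈ 176 K

Power absorbed = (1−a)S·πR²; power emitted = 4πR²σT⁴. Equating and cancelling πR²:
T = ((1−a)S / 4σ)^(1/4) = (219 / (4 × 5.67×10⁻⁸))^(1/4) = (9.68×10^8)^(1/4).
T = 176 K.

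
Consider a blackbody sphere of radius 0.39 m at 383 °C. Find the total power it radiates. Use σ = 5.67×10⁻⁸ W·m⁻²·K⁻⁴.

A = 4πr² = 4π × (0.39)² = 1.91 m².
383 °C = 656 K.
P = σAT⁴ = 5.67×10⁻⁸ × 1.91 × (656)⁴ = 5.67×10⁻⁸ × 1.91 × 1.85×10^11.
P = 20100 W.

P ≈ 20100 W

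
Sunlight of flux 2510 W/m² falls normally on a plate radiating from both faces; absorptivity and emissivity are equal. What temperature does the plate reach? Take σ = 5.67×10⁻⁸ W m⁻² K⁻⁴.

T ≈ 386 K

Absorbed flux αS = emitted flux 2εσT⁴ per unit area; with α = ε this gives T = (S/2σ)^(1/4).
T = (2510 / (2 × 5.67×10⁻⁸))^(1/4) = (2.21×10^10)^(1/4).
T = 386 K.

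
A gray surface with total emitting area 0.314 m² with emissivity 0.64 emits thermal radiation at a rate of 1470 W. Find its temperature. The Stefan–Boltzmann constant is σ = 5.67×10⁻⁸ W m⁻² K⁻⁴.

T ≈ 599 K

From P = εσAT⁴, T = (P / εσA)^(1/4) = (1470 / (0.64 × 5.67×10⁻⁸ × 0.314))^(1/4).
T = (1.29×10^11)^(1/4) = 599 K.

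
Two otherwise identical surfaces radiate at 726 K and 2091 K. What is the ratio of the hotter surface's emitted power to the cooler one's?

P ∝ T⁴, so the ratio is (2091/726)⁴ = (2.880)⁴ = 68.8.

ratio ≈ 68.8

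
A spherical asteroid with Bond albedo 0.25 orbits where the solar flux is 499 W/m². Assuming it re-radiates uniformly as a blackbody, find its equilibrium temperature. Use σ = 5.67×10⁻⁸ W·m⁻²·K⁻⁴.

T ≈ 202 K

Power absorbed = (1−a)S·πR²; power emitted = 4πR²σT⁴. Equating and cancelling πR²:
T = ((1−a)S / 4σ)^(1/4) = (374 / (4 × 5.67×10⁻⁸))^(1/4) = (1.65×10^9)^(1/4).
T = 202 K.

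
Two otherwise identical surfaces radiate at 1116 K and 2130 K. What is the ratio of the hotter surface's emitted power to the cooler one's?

P ∝ T⁴, so the ratio is (2130/1116)⁴ = (1.909)⁴ = 13.3.

ratio ≈ 13.3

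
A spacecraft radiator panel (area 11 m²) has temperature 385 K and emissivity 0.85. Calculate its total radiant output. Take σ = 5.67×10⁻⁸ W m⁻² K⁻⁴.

P ≈ 11600 W

P = εσAT⁴ = 0.85 × 5.67×10⁻⁸ × 11.0 × (385)⁴ = 0.85 × 5.67×10⁻⁸ × 11.0 × 2.20×10^10.
P = 11600 W.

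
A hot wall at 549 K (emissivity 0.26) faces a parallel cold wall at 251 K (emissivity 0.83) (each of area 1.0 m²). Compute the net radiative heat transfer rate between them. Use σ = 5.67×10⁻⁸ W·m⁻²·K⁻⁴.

For two large parallel gray plates, q = σ(T₁⁴ − T₂⁴) / (1/ε₁ + 1/ε₂ − 1).
1/ε₁ + 1/ε₂ − 1 = 1/0.26 + 1/0.83 − 1 = 4.051.
T₁⁴ − T₂⁴ = 9.08×10^10 − 3.97×10^9 = 8.69×10^10 K⁴.
q = 5.67×10⁻⁸ × 8.69×10^10 / 4.051 = 1220 W/m².
Q = q·A = 1220 × 1.0 = 1220 W.

Q ≈ 1220 W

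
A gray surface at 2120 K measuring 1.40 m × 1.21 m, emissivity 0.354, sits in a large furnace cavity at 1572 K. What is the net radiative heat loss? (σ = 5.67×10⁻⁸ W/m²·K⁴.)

Q ≈ 4.79×10^5 W

A = 1.40 × 1.21 = 1.69 m².
Q = εσA(T⁴ − T_s⁴). T⁴ − T_s⁴ = (2120)⁴ − (1572)⁴ = 2.02×10^13 − 6.11×10^12 = 1.41×10^13 K⁴.
Q = 0.354 × 5.67×10⁻⁸ × 1.69 × 1.41×10^13 = 4.79×10^5 W.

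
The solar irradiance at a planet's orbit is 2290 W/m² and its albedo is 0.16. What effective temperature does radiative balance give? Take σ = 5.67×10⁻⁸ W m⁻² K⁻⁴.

T ≈ 303 K

Power absorbed = (1−a)S·πR²; power emitted = 4πR²σT⁴. Equating and cancelling πR²:
T = ((1−a)S / 4σ)^(1/4) = (1920 / (4 × 5.67×10⁻⁸))^(1/4) = (8.48×10^9)^(1/4).
T = 303 K.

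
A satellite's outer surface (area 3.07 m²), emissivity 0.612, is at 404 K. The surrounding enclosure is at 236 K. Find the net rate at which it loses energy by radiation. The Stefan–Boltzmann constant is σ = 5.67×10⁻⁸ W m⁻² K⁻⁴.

Q ≈ 2510 W

Q = εσA(T⁴ − T_s⁴). T⁴ − T_s⁴ = (404)⁴ − (236)⁴ = 2.66×10^10 − 3.10×10^9 = 2.35×10^10 K⁴.
Q = 0.612 × 5.67×10⁻⁸ × 3.07 × 2.35×10^10 = 2510 W.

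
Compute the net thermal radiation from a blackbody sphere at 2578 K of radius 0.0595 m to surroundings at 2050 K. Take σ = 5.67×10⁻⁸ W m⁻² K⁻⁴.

Q ≈ 66900 W

A = 4πr² = 4π × (0.0595)² = 0.0445 m².
Q = σA(T⁴ − T_s⁴). T⁴ − T_s⁴ = (2578)⁴ − (2050)⁴ = 4.42×10^13 − 1.77×10^13 = 2.65×10^13 K⁴.
Q = 5.67×10⁻⁸ × 0.0445 × 2.65×10^13 = 66900 W.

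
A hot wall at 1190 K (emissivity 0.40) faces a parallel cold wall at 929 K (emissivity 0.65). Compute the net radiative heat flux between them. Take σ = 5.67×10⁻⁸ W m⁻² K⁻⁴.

For two large parallel gray plates, q = σ(T₁⁴ − T₂⁴) / (1/ε₁ + 1/ε₂ − 1).
1/ε₁ + 1/ε₂ − 1 = 1/0.40 + 1/0.65 − 1 = 3.038.
T₁⁴ − T₂⁴ = 2.01×10^12 − 7.45×10^11 = 1.26×10^12 K⁴.
q = 5.67×10⁻⁸ × 1.26×10^12 / 3.038 = 23500 W/m².

q ≈ 23500 W/m²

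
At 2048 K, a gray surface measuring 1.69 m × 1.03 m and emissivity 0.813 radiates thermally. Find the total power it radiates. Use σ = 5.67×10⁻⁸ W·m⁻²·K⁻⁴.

P ≈ 1.41×10^6 W

A = 1.69 × 1.03 = 1.74 m².
P = εσAT⁴ = 0.813 × 5.67×10⁻⁸ × 1.74 × (2048)⁴ = 0.813 × 5.67×10⁻⁸ × 1.74 × 1.76×10^13.
P = 1.41×10^6 W.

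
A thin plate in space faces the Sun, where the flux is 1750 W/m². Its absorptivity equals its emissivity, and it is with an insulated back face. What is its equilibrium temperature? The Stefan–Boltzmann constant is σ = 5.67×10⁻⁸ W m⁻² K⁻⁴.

Absorbed flux αS = emitted flux εσT⁴ (one radiating face); with α = ε, T = (S/σ)^(1/4).
T = (1750 / 5.67×10⁻⁸)^(1/4) = (3.09×10^10)^(1/4).
T = 419 K.

T ≈ 419 K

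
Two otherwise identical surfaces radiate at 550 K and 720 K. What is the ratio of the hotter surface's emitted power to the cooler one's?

P ∝ T⁴, so the ratio is (720/550)⁴ = (1.309)⁴ = 2.94.

ratio ≈ 2.94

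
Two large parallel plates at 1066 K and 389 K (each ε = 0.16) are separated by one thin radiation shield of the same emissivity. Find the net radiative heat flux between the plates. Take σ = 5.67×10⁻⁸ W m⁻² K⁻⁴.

q ≈ 3130 W/m²

Each of the 2 gaps contributes resistance (2/ε − 1) = 2/0.16 − 1 = 11.50; total = 23.00.
q = σ(T₁⁴ − T₂⁴) / 23.00 = 5.67×10⁻⁸ × 1.27×10^12 / 23.00 = 3130 W/m².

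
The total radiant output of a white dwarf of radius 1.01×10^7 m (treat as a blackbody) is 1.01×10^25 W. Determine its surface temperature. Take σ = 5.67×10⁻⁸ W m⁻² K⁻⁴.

T ≈ 19300 K

A = 4πr² = 4π × (1.01×10^7)² = 1.28×10^15 m².
From P = σAT⁴, T = (P / σA)^(1/4) = (1.01×10^25 / (5.67×10⁻⁸ × 1.28×10^15))^(1/4).
T = (1.39×10^17)^(1/4) = 19300 K.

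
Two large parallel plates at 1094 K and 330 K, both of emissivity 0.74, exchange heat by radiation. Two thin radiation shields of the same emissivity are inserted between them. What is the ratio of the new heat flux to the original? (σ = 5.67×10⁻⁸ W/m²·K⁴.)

ratio ≈ 0.333

With N identical shields there are N+1 = 3 gaps in series, each with the same radiative resistance, so the flux falls to 1/(N+1) of its unshielded value.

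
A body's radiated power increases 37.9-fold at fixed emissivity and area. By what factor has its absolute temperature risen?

factor ≈ 2.48

P ∝ T⁴ ⇒ T ∝ P^(1/4), so T scales by (37.9)^(1/4) = 2.48.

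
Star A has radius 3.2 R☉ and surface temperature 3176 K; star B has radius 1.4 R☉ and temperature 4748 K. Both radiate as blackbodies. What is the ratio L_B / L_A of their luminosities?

L = 4πR²σT⁴ ∝ R²T⁴, so L_B/L_A = (1.4/3.2)² × (4748/3176)⁴ = 0.191 × 4.99 = 0.956.

L_B/L_A ≈ 0.956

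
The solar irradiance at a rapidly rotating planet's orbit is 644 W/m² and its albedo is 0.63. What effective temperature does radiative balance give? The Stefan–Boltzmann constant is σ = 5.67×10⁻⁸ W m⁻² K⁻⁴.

Power absorbed = (1−a)S·πR²; power emitted = 4πR²σT⁴. Equating and cancelling πR²:
T = ((1−a)S / 4σ)^(1/4) = (238 / (4 × 5.67×10⁻⁸))^(1/4) = (1.05×10^9)^(1/4).
T = 180 K.

T ≈ 180 K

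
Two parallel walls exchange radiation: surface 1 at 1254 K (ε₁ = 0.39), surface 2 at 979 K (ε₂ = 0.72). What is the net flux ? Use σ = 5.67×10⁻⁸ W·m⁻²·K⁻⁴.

For two large parallel gray plates, q = σ(T₁⁴ − T₂⁴) / (1/ε₁ + 1/ε₂ − 1).
1/ε₁ + 1/ε₂ − 1 = 1/0.39 + 1/0.72 − 1 = 2.953.
T₁⁴ − T₂⁴ = 2.47×10^12 − 9.19×10^11 = 1.55×10^12 K⁴.
q = 5.67×10⁻⁸ × 1.55×10^12 / 2.953 = 29800 W/m².

q ≈ 29800 W/m²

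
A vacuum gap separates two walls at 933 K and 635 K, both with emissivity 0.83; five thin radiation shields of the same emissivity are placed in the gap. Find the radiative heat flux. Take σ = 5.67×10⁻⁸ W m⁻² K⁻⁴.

Each of the 6 gaps contributes resistance (2/ε − 1) = 2/0.83 − 1 = 1.410; total = 8.458.
q = σ(T₁⁴ − T₂⁴) / 8.458 = 5.67×10⁻⁸ × 5.95×10^11 / 8.458 = 3990 W/m².

q ≈ 3990 W/m²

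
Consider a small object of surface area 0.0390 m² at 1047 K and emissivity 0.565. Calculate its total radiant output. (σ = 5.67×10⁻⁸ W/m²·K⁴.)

P ≈ 1500 W

P = εσAT⁴ = 0.565 × 5.67×10⁻⁸ × 0.0390 × (1047)⁴ = 0.565 × 5.67×10⁻⁸ × 0.0390 × 1.20×10^12.
P = 1500 W.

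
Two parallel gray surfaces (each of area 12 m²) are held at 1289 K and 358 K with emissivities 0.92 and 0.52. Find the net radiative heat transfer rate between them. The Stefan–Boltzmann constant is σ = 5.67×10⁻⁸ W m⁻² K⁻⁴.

Q ≈ 9.29×10^5 W

For two large parallel gray plates, q = σ(T₁⁴ − T₂⁴) / (1/ε₁ + 1/ε₂ − 1).
1/ε₁ + 1/ε₂ − 1 = 1/0.92 + 1/0.52 − 1 = 2.010.
T₁⁴ − T₂⁴ = 2.76×10^12 − 1.64×10^10 = 2.74×10^12 K⁴.
q = 5.67×10⁻⁸ × 2.74×10^12 / 2.010 = 77400 W/m².
Q = q·A = 77400 × 12 = 9.29×10^5 W.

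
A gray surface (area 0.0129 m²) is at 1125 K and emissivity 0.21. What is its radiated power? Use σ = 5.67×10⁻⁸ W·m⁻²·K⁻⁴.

P ≈ 246 W

P = εσAT⁴ = 0.21 × 5.67×10⁻⁸ × 0.0129 × (1125)⁴ = 0.21 × 5.67×10⁻⁸ × 0.0129 × 1.60×10^12.
P = 246 W.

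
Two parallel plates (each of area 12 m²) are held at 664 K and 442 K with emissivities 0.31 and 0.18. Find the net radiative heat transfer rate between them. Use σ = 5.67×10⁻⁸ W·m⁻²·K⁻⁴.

For two large parallel gray plates, q = σ(T₁⁴ − T₂⁴) / (1/ε₁ + 1/ε₂ − 1).
1/ε₁ + 1/ε₂ − 1 = 1/0.31 + 1/0.18 − 1 = 7.781.
T₁⁴ − T₂⁴ = 1.94×10^11 − 3.82×10^10 = 1.56×10^11 K⁴.
q = 5.67×10⁻⁸ × 1.56×10^11 / 7.781 = 1140 W/m².
Q = q·A = 1140 × 12 = 13700 W.

Q ≈ 13700 W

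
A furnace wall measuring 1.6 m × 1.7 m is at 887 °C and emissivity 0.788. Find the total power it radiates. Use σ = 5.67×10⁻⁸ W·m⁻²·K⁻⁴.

A = 1.6 × 1.7 = 2.72 m².
887 °C = 1160 K.
P = εσAT⁴ = 0.788 × 5.67×10⁻⁸ × 2.72 × (1160)⁴ = 0.788 × 5.67×10⁻⁸ × 2.72 × 1.81×10^12.
P = 2.20×10^5 W.

P ≈ 2.20×10^5 W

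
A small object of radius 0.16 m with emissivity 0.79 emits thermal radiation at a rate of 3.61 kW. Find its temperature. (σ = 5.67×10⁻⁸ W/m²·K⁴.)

T ≈ 707 K

A = 4πr² = 4π × (0.16)² = 0.322 m².
From P = εσAT⁴, T = (P / εσA)^(1/4) = (3610 / (0.79 × 5.67×10⁻⁸ × 0.322))^(1/4).
T = (2.51×10^11)^(1/4) = 707 K.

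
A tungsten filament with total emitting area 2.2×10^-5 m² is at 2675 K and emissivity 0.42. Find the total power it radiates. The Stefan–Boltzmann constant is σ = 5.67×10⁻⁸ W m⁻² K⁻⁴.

P ≈ 26.8 W

Stefan–Boltzmann: P = εσAT⁴ = 0.42 × 5.67×10⁻⁸ × 2.20×10^-5 × (2675)⁴ = 0.42 × 5.67×10⁻⁸ × 2.20×10^-5 × 5.12×10^13.
P = 26.8 W.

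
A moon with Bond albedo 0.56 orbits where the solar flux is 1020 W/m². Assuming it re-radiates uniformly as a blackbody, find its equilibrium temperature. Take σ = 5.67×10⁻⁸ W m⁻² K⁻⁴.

T ≈ 211 K

Power absorbed = (1−a)S·πR²; power emitted = 4πR²σT⁴. Equating and cancelling πR²:
T = ((1−a)S / 4σ)^(1/4) = (449 / (4 × 5.67×10⁻⁸))^(1/4) = (1.98×10^9)^(1/4).
T = 211 K.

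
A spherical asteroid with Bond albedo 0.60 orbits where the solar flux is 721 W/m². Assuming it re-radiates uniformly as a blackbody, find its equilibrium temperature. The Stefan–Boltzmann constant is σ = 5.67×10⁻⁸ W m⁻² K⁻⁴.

T ≈ 189 K

Power absorbed = (1−a)S·πR²; power emitted = 4πR²σT⁴. Equating and cancelling πR²:
T = ((1−a)S / 4σ)^(1/4) = (288 / (4 × 5.67×10⁻⁸))^(1/4) = (1.27×10^9)^(1/4).
T = 189 K.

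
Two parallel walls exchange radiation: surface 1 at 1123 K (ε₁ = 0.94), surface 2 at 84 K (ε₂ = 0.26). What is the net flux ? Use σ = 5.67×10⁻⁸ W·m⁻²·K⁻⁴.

For two large parallel gray plates, q = σ(T₁⁴ − T₂⁴) / (1/ε₁ + 1/ε₂ − 1).
1/ε₁ + 1/ε₂ − 1 = 1/0.94 + 1/0.26 − 1 = 3.910.
T₁⁴ − T₂⁴ = 1.59×10^12 − 4.98×10^7 = 1.59×10^12 K⁴.
q = 5.67×10⁻⁸ × 1.59×10^12 / 3.910 = 23100 W/m².

q ≈ 23100 W/m²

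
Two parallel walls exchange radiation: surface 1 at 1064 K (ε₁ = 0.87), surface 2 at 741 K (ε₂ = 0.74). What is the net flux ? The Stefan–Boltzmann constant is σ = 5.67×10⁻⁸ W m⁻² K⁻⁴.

q ≈ 37000 W/m²

For two large parallel gray plates, q = σ(T₁⁴ − T₂⁴) / (1/ε₁ + 1/ε₂ − 1).
1/ε₁ + 1/ε₂ − 1 = 1/0.87 + 1/0.74 − 1 = 1.501.
T₁⁴ − T₂⁴ = 1.28×10^12 − 3.01×10^11 = 9.80×10^11 K⁴.
q = 5.67×10⁻⁸ × 9.80×10^11 / 1.501 = 37000 W/m².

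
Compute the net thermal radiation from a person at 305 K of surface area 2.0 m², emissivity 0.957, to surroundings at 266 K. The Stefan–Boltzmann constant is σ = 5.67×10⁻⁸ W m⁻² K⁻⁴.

Q = εσA(T⁴ − T_s⁴). T⁴ − T_s⁴ = (305)⁴ − (266)⁴ = 8.65×10^9 − 5.01×10^9 = 3.65×10^9 K⁴.
Q = 0.957 × 5.67×10⁻⁸ × 2.00 × 3.65×10^9 = 396 W.

Q ≈ 396 W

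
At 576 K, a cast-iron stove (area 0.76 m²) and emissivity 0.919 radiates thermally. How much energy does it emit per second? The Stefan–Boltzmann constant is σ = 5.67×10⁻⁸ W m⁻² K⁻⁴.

Stefan–Boltzmann: P = εσAT⁴ = 0.919 × 5.67×10⁻⁸ × 0.760 × (576)⁴ = 0.919 × 5.67×10⁻⁸ × 0.760 × 1.10×10^11.
P = 4360 W.

P ≈ 4360 W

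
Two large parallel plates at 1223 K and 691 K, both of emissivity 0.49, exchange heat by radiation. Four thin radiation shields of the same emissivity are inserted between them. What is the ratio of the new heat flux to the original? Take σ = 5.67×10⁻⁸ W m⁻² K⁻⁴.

ratio ≈ 0.200

With N identical shields there are N+1 = 5 gaps in series, each with the same radiative resistance, so the flux falls to 1/(N+1) of its unshielded value.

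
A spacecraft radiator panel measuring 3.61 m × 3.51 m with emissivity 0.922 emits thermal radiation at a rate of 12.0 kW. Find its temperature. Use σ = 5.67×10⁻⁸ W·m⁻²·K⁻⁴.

A = 3.61 × 3.51 = 12.7 m².
From P = εσAT⁴, T = (P / εσA)^(1/4) = (12000 / (0.922 × 5.67×10⁻⁸ × 12.7))^(1/4).
T = (1.81×10^10)^(1/4) = 367 K.

T ≈ 367 K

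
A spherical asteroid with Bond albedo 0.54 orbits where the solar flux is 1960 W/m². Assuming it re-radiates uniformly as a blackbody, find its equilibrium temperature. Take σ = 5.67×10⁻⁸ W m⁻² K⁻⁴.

T ≈ 251 K

Power absorbed = (1−a)S·πR²; power emitted = 4πR²σT⁴. Equating and cancelling πR²:
T = ((1−a)S / 4σ)^(1/4) = (902 / (4 × 5.67×10⁻⁸))^(1/4) = (3.98×10^9)^(1/4).
T = 251 K.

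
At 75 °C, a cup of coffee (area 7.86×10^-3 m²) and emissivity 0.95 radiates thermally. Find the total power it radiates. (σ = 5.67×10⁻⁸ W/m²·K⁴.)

P ≈ 6.21 W

75 °C = 348 K.
P = εσAT⁴ = 0.95 × 5.67×10⁻⁸ × 7.86×10^-3 × (348)⁴ = 0.95 × 5.67×10⁻⁸ × 7.86×10^-3 × 1.47×10^10.
P = 6.21 W.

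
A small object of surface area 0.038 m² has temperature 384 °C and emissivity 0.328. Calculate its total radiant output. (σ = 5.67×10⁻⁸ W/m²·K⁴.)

384 °C = 657 K.
Stefan–Boltzmann: P = εσAT⁴ = 0.328 × 5.67×10⁻⁸ × 0.0380 × (657)⁴ = 0.328 × 5.67×10⁻⁸ × 0.0380 × 1.86×10^11.
P = 132 W.

P ≈ 132 W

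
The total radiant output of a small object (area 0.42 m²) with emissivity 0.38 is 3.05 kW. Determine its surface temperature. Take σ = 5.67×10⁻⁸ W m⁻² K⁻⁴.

From P = εσAT⁴, T = (P / εσA)^(1/4) = (3050 / (0.38 × 5.67×10⁻⁸ × 0.420))^(1/4).
T = (3.37×10^11)^(1/4) = 762 K.

T ≈ 762 K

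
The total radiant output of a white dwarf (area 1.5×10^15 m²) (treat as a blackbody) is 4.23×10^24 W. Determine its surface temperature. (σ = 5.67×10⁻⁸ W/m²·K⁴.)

From P = σAT⁴, T = (P / σA)^(1/4) = (4.23×10^24 / (5.67×10⁻⁸ × 1.50×10^15))^(1/4).
T = (4.97×10^16)^(1/4) = 14900 K.

T ≈ 14900 K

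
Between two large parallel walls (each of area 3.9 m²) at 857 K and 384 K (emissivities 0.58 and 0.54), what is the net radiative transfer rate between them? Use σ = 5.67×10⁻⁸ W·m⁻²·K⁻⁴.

For two large parallel gray plates, q = σ(T₁⁴ − T₂⁴) / (1/ε₁ + 1/ε₂ − 1).
1/ε₁ + 1/ε₂ − 1 = 1/0.58 + 1/0.54 − 1 = 2.576.
T₁⁴ − T₂⁴ = 5.39×10^11 − 2.17×10^10 = 5.18×10^11 K⁴.
q = 5.67×10⁻⁸ × 5.18×10^11 / 2.576 = 11400 W/m².
Q = q·A = 11400 × 3.9 = 44400 W.

Q ≈ 44400 W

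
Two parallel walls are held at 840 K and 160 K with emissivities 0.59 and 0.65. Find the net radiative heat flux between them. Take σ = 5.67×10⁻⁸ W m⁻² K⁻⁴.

q ≈ 12600 W/m²

For two large parallel gray plates, q = σ(T₁⁴ − T₂⁴) / (1/ε₁ + 1/ε₂ − 1).
1/ε₁ + 1/ε₂ − 1 = 1/0.59 + 1/0.65 − 1 = 2.233.
T₁⁴ − T₂⁴ = 4.98×10^11 − 6.55×10^8 = 4.97×10^11 K⁴.
q = 5.67×10⁻⁸ × 4.97×10^11 / 2.233 = 12600 W/m².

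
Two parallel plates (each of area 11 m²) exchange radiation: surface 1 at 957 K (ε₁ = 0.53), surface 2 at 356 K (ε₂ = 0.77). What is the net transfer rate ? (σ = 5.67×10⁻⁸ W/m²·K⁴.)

Q ≈ 2.35×10^5 W

For two large parallel gray plates, q = σ(T₁⁴ − T₂⁴) / (1/ε₁ + 1/ε₂ − 1).
1/ε₁ + 1/ε₂ − 1 = 1/0.53 + 1/0.77 − 1 = 2.185.
T₁⁴ − T₂⁴ = 8.39×10^11 − 1.61×10^10 = 8.23×10^11 K⁴.
q = 5.67×10⁻⁸ × 8.23×10^11 / 2.185 = 21300 W/m².
Q = q·A = 21300 × 11 = 2.35×10^5 W.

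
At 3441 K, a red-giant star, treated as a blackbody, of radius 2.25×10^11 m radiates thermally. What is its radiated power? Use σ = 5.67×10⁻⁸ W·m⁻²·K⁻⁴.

A = 4πr² = 4π × (2.25×10^11)² = 6.36×10^23 m².
P = σAT⁴ = 5.67×10⁻⁸ × 6.36×10^23 × (3441)⁴ = 5.67×10⁻⁸ × 6.36×10^23 × 1.40×10^14.
P = 5.06×10^30 W.

P ≈ 5.06×10^30 W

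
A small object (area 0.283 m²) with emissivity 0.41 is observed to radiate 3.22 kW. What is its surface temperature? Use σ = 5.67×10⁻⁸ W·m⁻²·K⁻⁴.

From P = εσAT⁴, T = (P / εσA)^(1/4) = (3220 / (0.41 × 5.67×10⁻⁸ × 0.283))^(1/4).
T = (4.89×10^11)^(1/4) = 836 K.

T ≈ 836 K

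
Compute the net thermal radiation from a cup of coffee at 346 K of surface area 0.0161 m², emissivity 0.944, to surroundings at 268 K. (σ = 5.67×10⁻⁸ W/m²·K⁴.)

Q = εσA(T⁴ − T_s⁴). T⁴ − T_s⁴ = (346)⁴ − (268)⁴ = 1.43×10^10 − 5.16×10^9 = 9.17×10^9 K⁴.
Q = 0.944 × 5.67×10⁻⁸ × 0.0161 × 9.17×10^9 = 7.91 W.

Q ≈ 7.91 W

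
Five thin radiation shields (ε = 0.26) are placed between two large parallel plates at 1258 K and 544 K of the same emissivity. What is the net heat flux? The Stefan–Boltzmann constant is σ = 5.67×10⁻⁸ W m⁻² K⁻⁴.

q ≈ 3410 W/m²

Each of the 6 gaps contributes resistance (2/ε − 1) = 2/0.26 − 1 = 6.692; total = 40.15.
q = σ(T₁⁴ − T₂⁴) / 40.15 = 5.67×10⁻⁸ × 2.42×10^12 / 40.15 = 3410 W/m².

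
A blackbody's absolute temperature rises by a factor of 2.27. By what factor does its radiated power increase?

factor ≈ 26.6

P ∝ T⁴, so the power scales as (2.27)⁴ = 26.6.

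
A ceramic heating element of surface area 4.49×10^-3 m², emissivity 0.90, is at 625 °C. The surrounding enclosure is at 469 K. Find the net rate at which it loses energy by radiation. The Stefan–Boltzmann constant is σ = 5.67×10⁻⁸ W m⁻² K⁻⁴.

Q ≈ 138 W

Convert: 625 °C = 898 K.
Q = εσA(T⁴ − T_s⁴). T⁴ − T_s⁴ = (898)⁴ − (469)⁴ = 6.50×10^11 − 4.84×10^10 = 6.02×10^11 K⁴.
Q = 0.90 × 5.67×10⁻⁸ × 4.49×10^-3 × 6.02×10^11 = 138 W.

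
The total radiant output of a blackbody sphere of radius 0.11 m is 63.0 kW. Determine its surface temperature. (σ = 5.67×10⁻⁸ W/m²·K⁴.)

T ≈ 1640 K

A = 4πr² = 4π × (0.11)² = 0.152 m².
From P = σAT⁴, T = (P / σA)^(1/4) = (63000 / (5.67×10⁻⁸ × 0.152))^(1/4).
T = (7.31×10^12)^(1/4) = 1640 K.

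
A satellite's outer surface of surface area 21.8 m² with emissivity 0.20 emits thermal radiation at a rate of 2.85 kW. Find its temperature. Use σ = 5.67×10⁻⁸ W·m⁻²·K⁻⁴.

T ≈ 328 K

From P = εσAT⁴, T = (P / εσA)^(1/4) = (2850 / (0.20 × 5.67×10⁻⁸ × 21.8))^(1/4).
T = (1.15×10^10)^(1/4) = 328 K.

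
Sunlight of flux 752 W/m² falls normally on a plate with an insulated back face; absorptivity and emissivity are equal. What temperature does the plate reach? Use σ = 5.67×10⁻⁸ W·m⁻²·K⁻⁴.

Absorbed flux αS = emitted flux εσT⁴ (one radiating face); with α = ε, T = (S/σ)^(1/4).
T = (752 / 5.67×10⁻⁸)^(1/4) = (1.33×10^10)^(1/4).
T = 339 K.

T ≈ 339 K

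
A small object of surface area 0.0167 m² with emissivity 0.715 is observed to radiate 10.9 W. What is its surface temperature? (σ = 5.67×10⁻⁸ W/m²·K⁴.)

T ≈ 356 K

From P = εσAT⁴, T = (P / εσA)^(1/4) = (10.9 / (0.715 × 5.67×10⁻⁸ × 0.0167))^(1/4).
T = (1.61×10^10)^(1/4) = 356 K.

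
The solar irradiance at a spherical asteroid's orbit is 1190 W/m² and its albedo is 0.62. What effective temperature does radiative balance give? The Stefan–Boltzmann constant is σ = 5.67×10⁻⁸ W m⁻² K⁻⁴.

Power absorbed = (1−a)S·πR²; power emitted = 4πR²σT⁴. Equating and cancelling πR²:
T = ((1−a)S / 4σ)^(1/4) = (452 / (4 × 5.67×10⁻⁸))^(1/4) = (1.99×10^9)^(1/4).
T = 211 K.

T ≈ 211 K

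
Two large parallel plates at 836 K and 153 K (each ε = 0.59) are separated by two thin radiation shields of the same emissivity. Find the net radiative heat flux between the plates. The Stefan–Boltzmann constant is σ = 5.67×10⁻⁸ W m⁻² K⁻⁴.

q ≈ 3860 W/m²

Each of the 3 gaps contributes resistance (2/ε − 1) = 2/0.59 − 1 = 2.390; total = 7.169.
q = σ(T₁⁴ − T₂⁴) / 7.169 = 5.67×10⁻⁸ × 4.88×10^11 / 7.169 = 3860 W/m².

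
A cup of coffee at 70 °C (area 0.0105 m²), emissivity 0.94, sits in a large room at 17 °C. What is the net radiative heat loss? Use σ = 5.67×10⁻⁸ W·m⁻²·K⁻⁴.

Convert: 70 °C = 343 K; 17 °C = 290 K.
Q = εσA(T⁴ − T_s⁴). T⁴ − T_s⁴ = (343)⁴ − (290)⁴ = 1.38×10^10 − 7.07×10^9 = 6.77×10^9 K⁴.
Q = 0.94 × 5.67×10⁻⁸ × 0.0105 × 6.77×10^9 = 3.79 W.

Q ≈ 3.79 W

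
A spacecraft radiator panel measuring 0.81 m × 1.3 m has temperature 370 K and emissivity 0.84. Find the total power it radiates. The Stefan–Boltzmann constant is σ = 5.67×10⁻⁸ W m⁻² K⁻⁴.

A = 0.81 × 1.3 = 1.05 m².
P = εσAT⁴ = 0.84 × 5.67×10⁻⁸ × 1.05 × (370)⁴ = 0.84 × 5.67×10⁻⁸ × 1.05 × 1.87×10^10.
P = 940 W.

P ≈ 940 W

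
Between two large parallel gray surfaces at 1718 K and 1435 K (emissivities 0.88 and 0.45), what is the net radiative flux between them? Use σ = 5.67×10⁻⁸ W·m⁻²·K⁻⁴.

For two large parallel gray plates, q = σ(T₁⁴ − T₂⁴) / (1/ε₁ + 1/ε₂ − 1).
1/ε₁ + 1/ε₂ − 1 = 1/0.88 + 1/0.45 − 1 = 2.359.
T₁⁴ − T₂⁴ = 8.71×10^12 − 4.24×10^12 = 4.47×10^12 K⁴.
q = 5.67×10⁻⁸ × 4.47×10^12 / 2.359 = 1.07×10^5 W/m².

q ≈ 1.07×10^5 W/m²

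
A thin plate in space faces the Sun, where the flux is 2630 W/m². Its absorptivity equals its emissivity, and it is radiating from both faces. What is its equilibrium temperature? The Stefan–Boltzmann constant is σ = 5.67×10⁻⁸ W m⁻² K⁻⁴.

T ≈ 390 K

Absorbed flux αS = emitted flux 2εσT⁴ per unit area; with α = ε this gives T = (S/2σ)^(1/4).
T = (2630 / (2 × 5.67×10⁻⁸))^(1/4) = (2.32×10^10)^(1/4).
T = 390 K.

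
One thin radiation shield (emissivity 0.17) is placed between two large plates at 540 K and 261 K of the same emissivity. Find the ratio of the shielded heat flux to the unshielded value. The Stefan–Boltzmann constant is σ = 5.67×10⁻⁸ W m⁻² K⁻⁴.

ratio ≈ 0.500

With N identical shields there are N+1 = 2 gaps in series, each with the same radiative resistance, so the flux falls to 1/(N+1) of its unshielded value.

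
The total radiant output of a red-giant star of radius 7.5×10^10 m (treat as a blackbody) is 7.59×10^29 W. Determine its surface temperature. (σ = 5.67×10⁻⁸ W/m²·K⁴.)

T ≈ 3710 K

A = 4πr² = 4π × (7.5×10^10)² = 7.07×10^22 m².
From P = σAT⁴, T = (P / σA)^(1/4) = (7.59×10^29 / (5.67×10⁻⁸ × 7.07×10^22))^(1/4).
T = (1.89×10^14)^(1/4) = 3710 K.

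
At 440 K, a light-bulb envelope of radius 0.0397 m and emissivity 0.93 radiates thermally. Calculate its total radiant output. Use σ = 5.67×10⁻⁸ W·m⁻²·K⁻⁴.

A = 4πr² = 4π × (0.0397)² = 0.0198 m².
Stefan–Boltzmann: P = εσAT⁴ = 0.93 × 5.67×10⁻⁸ × 0.0198 × (440)⁴ = 0.93 × 5.67×10⁻⁸ × 0.0198 × 3.75×10^10.
P = 39.1 W.

P ≈ 39.1 W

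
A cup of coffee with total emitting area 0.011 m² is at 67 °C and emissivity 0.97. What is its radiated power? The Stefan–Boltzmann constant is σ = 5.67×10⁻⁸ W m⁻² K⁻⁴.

67 °C = 340 K.
Stefan–Boltzmann: P = εσAT⁴ = 0.97 × 5.67×10⁻⁸ × 0.0110 × (340)⁴ = 0.97 × 5.67×10⁻⁸ × 0.0110 × 1.34×10^10.
P = 8.08 W.

P ≈ 8.08 W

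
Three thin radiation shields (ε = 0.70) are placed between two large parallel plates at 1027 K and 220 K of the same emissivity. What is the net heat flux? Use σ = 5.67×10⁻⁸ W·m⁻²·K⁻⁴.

q ≈ 8470 W/m²

Each of the 4 gaps contributes resistance (2/ε − 1) = 2/0.70 − 1 = 1.857; total = 7.429.
q = σ(T₁⁴ − T₂⁴) / 7.429 = 5.67×10⁻⁸ × 1.11×10^12 / 7.429 = 8470 W/m².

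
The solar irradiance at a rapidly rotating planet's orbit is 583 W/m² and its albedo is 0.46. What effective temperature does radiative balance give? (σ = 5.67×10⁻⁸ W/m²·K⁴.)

T ≈ 193 K

Power absorbed = (1−a)S·πR²; power emitted = 4πR²σT⁴. Equating and cancelling πR²:
T = ((1−a)S / 4σ)^(1/4) = (315 / (4 × 5.67×10⁻⁸))^(1/4) = (1.39×10^9)^(1/4).
T = 193 K.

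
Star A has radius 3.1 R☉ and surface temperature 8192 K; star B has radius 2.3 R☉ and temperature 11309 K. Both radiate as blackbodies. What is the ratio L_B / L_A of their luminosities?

L_B/L_A ≈ 2.00

L = 4πR²σT⁴ ∝ R²T⁴, so L_B/L_A = (2.3/3.1)² × (11309/8192)⁴ = 0.550 × 3.63 = 2.00.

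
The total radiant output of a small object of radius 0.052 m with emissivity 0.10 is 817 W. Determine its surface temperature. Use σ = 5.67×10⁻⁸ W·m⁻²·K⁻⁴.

T ≈ 1440 K

A = 4πr² = 4π × (0.052)² = 0.0340 m².
From P = εσAT⁴, T = (P / εσA)^(1/4) = (817 / (0.10 × 5.67×10⁻⁸ × 0.0340))^(1/4).
T = (4.24×10^12)^(1/4) = 1440 K.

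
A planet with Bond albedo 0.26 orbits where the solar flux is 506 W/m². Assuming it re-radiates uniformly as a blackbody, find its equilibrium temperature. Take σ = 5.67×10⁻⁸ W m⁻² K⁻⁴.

Power absorbed = (1−a)S·πR²; power emitted = 4πR²σT⁴. Equating and cancelling πR²:
T = ((1−a)S / 4σ)^(1/4) = (374 / (4 × 5.67×10⁻⁸))^(1/4) = (1.65×10^9)^(1/4).
T = 202 K.

T ≈ 202 K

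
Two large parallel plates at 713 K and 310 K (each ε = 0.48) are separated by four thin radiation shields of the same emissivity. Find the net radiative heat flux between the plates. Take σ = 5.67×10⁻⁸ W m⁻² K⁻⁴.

Each of the 5 gaps contributes resistance (2/ε − 1) = 2/0.48 − 1 = 3.167; total = 15.83.
q = σ(T₁⁴ − T₂⁴) / 15.83 = 5.67×10⁻⁸ × 2.49×10^11 / 15.83 = 892 W/m².

q ≈ 892 W/m²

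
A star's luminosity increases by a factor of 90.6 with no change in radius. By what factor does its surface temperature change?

P ∝ T⁴ ⇒ T ∝ P^(1/4), so T scales by (90.6)^(1/4) = 3.09.

factor ≈ 3.09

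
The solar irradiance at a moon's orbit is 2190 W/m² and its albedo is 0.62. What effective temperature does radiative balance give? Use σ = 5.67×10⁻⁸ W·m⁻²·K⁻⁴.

Power absorbed = (1−a)S·πR²; power emitted = 4πR²σT⁴. Equating and cancelling πR²:
T = ((1−a)S / 4σ)^(1/4) = (832 / (4 × 5.67×10⁻⁸))^(1/4) = (3.67×10^9)^(1/4).
T = 246 K.

T ≈ 246 K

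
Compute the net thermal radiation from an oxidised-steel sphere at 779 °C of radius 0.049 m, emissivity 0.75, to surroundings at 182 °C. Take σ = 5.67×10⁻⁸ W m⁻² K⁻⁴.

Q ≈ 1520 W

A = 4πr² = 4π × (0.049)² = 0.0302 m².
Convert: 779 °C = 1052 K; 182 °C = 455 K.
Q = εσA(T⁴ − T_s⁴). T⁴ − T_s⁴ = (1052)⁴ − (455)⁴ = 1.22×10^12 − 4.29×10^10 = 1.18×10^12 K⁴.
Q = 0.75 × 5.67×10⁻⁸ × 0.0302 × 1.18×10^12 = 1520 W.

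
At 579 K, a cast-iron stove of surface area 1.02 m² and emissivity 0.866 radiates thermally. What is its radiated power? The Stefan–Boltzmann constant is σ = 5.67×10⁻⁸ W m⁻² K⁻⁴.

P ≈ 5630 W

P = εσAT⁴ = 0.866 × 5.67×10⁻⁸ × 1.02 × (579)⁴ = 0.866 × 5.67×10⁻⁸ × 1.02 × 1.12×10^11.
P = 5630 W.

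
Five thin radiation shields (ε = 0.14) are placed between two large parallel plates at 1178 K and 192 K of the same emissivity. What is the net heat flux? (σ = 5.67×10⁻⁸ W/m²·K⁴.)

Each of the 6 gaps contributes resistance (2/ε − 1) = 2/0.14 − 1 = 13.29; total = 79.71.
q = σ(T₁⁴ − T₂⁴) / 79.71 = 5.67×10⁻⁸ × 1.92×10^12 / 79.71 = 1370 W/m².

q ≈ 1370 W/m²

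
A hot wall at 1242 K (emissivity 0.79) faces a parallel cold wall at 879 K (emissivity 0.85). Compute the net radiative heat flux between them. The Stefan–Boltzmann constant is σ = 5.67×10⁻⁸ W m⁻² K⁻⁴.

q ≈ 70100 W/m²

For two large parallel gray plates, q = σ(T₁⁴ − T₂⁴) / (1/ε₁ + 1/ε₂ − 1).
1/ε₁ + 1/ε₂ − 1 = 1/0.79 + 1/0.85 − 1 = 1.442.
T₁⁴ − T₂⁴ = 2.38×10^12 − 5.97×10^11 = 1.78×10^12 K⁴.
q = 5.67×10⁻⁸ × 1.78×10^12 / 1.442 = 70100 W/m².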